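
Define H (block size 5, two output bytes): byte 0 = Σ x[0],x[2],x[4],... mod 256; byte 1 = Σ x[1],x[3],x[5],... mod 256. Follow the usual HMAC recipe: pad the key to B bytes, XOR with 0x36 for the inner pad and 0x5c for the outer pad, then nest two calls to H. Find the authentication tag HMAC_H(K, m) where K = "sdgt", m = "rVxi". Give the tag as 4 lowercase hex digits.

Key "sdgt" = 73 64 67 74 is 4 bytes ≤ B = 5; zero-pad to 5 bytes: K' = 73 64 67 74 00.
K' ⊕ ipad = 45 52 51 42 36.  K' ⊕ opad = 2f 38 3b 28 5c.
Inner input = (K'⊕ipad) ∥ m = 45 52 51 42 36 ∥ 72 56 78 69.
Inner hash: even-index sum = 395 mod 256 = 139; odd-index sum = 382 mod 256 = 126 → 8b 7e.
Outer input = (K'⊕opad) ∥ inner = 2f 38 3b 28 5c ∥ 8b 7e.
Outer hash (tag): even-index sum = 324 mod 256 = 68; odd-index sum = 235 mod 256 = 235 → 44 eb.

44eb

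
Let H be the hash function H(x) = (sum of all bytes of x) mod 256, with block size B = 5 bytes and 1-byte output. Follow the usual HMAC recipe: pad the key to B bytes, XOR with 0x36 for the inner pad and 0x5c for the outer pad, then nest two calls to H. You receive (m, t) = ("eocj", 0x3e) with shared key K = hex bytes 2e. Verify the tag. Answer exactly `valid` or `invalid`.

Key hex bytes 2e is 1 byte ≤ B = 5; zero-pad to 5 bytes: K' = 2e 00 00 00 00.
K' ⊕ ipad = 18 36 36 36 36; K' ⊕ opad = 72 5c 5c 5c 5c.
Inner hash: sum = 24+54+54+54+54+101+111+99+106 = 657; mod 256 = 145 → 91.
Outer hash (recomputed tag): sum = 114+92+92+92+92+145 = 627; mod 256 = 115 → 73.
Recomputed tag = 73; claimed = 3e → mismatch.

invalid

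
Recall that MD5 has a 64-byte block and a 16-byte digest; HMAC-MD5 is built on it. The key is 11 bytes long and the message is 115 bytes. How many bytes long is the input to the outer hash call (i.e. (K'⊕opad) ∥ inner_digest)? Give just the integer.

80

Key is 11 ≤ 64 bytes, zero-padded: |K'| = 64.
Outer input = (K'⊕opad) ∥ H(inner) → 64 + 16 = 80 bytes.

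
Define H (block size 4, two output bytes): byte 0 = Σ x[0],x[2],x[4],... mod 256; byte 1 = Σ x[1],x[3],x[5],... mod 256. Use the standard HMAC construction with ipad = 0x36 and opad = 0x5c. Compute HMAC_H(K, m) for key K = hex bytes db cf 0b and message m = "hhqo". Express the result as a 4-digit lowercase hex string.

e1f5

Key hex bytes db cf 0b is 3 bytes ≤ B = 4; zero-pad to 4 bytes: K' = db cf 0b 00.
K' ⊕ ipad = ed f9 3d 36.  K' ⊕ opad = 87 93 57 5c.
Inner input = (K'⊕ipad) ∥ m = ed f9 3d 36 ∥ 68 68 71 6f.
Inner hash: even-index sum = 515 mod 256 = 3; odd-index sum = 518 mod 256 = 6 → 03 06.
Outer input = (K'⊕opad) ∥ inner = 87 93 57 5c ∥ 03 06.
Outer hash (tag): even-index sum = 225 mod 256 = 225; odd-index sum = 245 mod 256 = 245 → e1 f5.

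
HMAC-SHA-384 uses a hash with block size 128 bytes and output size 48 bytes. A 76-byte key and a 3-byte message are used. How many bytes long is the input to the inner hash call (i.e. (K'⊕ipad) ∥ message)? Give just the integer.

Key is 76 ≤ 128 bytes, zero-padded: |K'| = 128.
Inner input = (K'⊕ipad) ∥ m → 128 + 3 = 131 bytes.

131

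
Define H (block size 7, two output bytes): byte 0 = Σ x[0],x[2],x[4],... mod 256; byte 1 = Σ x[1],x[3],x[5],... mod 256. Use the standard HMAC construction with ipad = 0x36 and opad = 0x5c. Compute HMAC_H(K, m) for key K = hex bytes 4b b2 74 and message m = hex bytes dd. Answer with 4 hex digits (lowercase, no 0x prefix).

c4d1

Key hex bytes 4b b2 74 is 3 bytes ≤ B = 7; zero-pad to 7 bytes: K' = 4b b2 74 00 00 00 00.
K' ⊕ ipad = 7d 84 42 36 36 36 36.  K' ⊕ opad = 17 ee 28 5c 5c 5c 5c.
Inner input = (K'⊕ipad) ∥ m = 7d 84 42 36 36 36 36 ∥ dd.
Inner hash: even-index sum = 299 mod 256 = 43; odd-index sum = 461 mod 256 = 205 → 2b cd.
Outer input = (K'⊕opad) ∥ inner = 17 ee 28 5c 5c 5c 5c ∥ 2b cd.
Outer hash (tag): even-index sum = 452 mod 256 = 196; odd-index sum = 465 mod 256 = 209 → c4 d1.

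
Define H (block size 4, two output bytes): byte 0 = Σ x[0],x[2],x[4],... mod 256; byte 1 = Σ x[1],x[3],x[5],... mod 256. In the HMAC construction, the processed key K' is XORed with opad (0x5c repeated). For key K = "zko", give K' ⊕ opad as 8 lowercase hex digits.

2637335c

Key "zko" = 7a 6b 6f is 3 bytes ≤ B = 4; zero-pad to 4 bytes: K' = 7a 6b 6f 00.
XOR each byte with 0x5c: 7a⊕5c=26, 6b⊕5c=37, 6f⊕5c=33, 00⊕5c=5c.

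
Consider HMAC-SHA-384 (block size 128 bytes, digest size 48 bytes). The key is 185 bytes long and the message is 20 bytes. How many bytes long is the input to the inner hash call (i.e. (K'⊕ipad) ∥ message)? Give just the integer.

Key is 185 > 128 bytes, so it is hashed to 48 bytes then zero-padded to 128: |K'| = 128.
Inner input = (K'⊕ipad) ∥ m → 128 + 20 = 148 bytes.

148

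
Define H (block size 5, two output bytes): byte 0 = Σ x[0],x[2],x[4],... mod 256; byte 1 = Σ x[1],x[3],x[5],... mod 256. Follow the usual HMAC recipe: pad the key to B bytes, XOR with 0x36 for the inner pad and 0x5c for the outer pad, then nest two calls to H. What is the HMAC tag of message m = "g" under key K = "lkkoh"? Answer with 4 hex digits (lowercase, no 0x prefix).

Key "lkkoh" = 6c 6b 6b 6f 68 is exactly B = 5 bytes: K' = 6c 6b 6b 6f 68.
K' ⊕ ipad = 5a 5d 5d 59 5e.  K' ⊕ opad = 30 37 37 33 34.
Inner input = (K'⊕ipad) ∥ m = 5a 5d 5d 59 5e ∥ 67.
Inner hash: even-index sum = 277 mod 256 = 21; odd-index sum = 285 mod 256 = 29 → 15 1d.
Outer input = (K'⊕opad) ∥ inner = 30 37 37 33 34 ∥ 15 1d.
Outer hash (tag): even-index sum = 184 mod 256 = 184; odd-index sum = 127 mod 256 = 127 → b8 7f.

b87f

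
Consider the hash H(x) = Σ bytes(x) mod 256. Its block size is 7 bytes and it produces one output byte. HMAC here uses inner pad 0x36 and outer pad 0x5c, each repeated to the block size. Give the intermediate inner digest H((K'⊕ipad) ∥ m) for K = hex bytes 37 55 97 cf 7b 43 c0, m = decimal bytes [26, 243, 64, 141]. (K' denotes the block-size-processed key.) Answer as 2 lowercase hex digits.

90

Key hex bytes 37 55 97 cf 7b 43 c0 is exactly B = 7 bytes: K' = 37 55 97 cf 7b 43 c0.
K' ⊕ ipad = 01 63 a1 f9 4d 75 f6.
Inner input = 01 63 a1 f9 4d 75 f6 ∥ 1a f3 40 8d.
Inner hash: sum = 1+99+161+249+77+117+246+26+243+64+141 = 1424; mod 256 = 144 → 90.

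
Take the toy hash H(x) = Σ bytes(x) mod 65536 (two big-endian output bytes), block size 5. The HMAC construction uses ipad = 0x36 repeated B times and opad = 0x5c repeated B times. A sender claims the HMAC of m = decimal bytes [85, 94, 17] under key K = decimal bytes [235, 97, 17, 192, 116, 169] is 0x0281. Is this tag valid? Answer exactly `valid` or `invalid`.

valid

Key decimal bytes [235, 97, 17, 192, 116, 169] = eb 61 11 c0 74 a9 is 6 bytes > B = 5, so hash it first: H(key) = 03 3a, then zero-pad to 5 bytes: K' = 03 3a 00 00 00.
K' ⊕ ipad = 35 0c 36 36 36; K' ⊕ opad = 5f 66 5c 5c 5c.
Inner hash: sum = 53+12+54+54+54+85+94+17 = 423 → 01 a7.
Outer hash (recomputed tag): sum = 95+102+92+92+92+1+167 = 641 → 02 81.
Recomputed tag = 0281; claimed = 0281 → match.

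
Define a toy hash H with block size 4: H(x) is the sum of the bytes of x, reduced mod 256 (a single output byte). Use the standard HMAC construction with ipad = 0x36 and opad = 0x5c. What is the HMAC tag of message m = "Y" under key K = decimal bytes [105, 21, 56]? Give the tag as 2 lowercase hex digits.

5d

Key decimal bytes [105, 21, 56] = 69 15 38 is 3 bytes ≤ B = 4; zero-pad to 4 bytes: K' = 69 15 38 00.
K' ⊕ ipad = 5f 23 0e 36.  K' ⊕ opad = 35 49 64 5c.
Inner input = (K'⊕ipad) ∥ m = 5f 23 0e 36 ∥ 59.
Inner hash: sum = 95+35+14+54+89 = 287; mod 256 = 31 → 1f.
Outer input = (K'⊕opad) ∥ inner = 35 49 64 5c ∥ 1f.
Outer hash (tag): sum = 53+73+100+92+31 = 349; mod 256 = 93 → 5d.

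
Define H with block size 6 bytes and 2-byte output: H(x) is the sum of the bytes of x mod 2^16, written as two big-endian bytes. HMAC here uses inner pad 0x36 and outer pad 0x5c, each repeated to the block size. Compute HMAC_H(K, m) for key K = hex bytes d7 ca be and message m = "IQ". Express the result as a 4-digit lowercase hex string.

Key hex bytes d7 ca be is 3 bytes ≤ B = 6; zero-pad to 6 bytes: K' = d7 ca be 00 00 00.
K' ⊕ ipad = e1 fc 88 36 36 36.  K' ⊕ opad = 8b 96 e2 5c 5c 5c.
Inner input = (K'⊕ipad) ∥ m = e1 fc 88 36 36 36 ∥ 49 51.
Inner hash: sum = 225+252+136+54+54+54+73+81 = 929 → 03 a1.
Outer input = (K'⊕opad) ∥ inner = 8b 96 e2 5c 5c 5c ∥ 03 a1.
Outer hash (tag): sum = 139+150+226+92+92+92+3+161 = 955 → 03 bb.

03bb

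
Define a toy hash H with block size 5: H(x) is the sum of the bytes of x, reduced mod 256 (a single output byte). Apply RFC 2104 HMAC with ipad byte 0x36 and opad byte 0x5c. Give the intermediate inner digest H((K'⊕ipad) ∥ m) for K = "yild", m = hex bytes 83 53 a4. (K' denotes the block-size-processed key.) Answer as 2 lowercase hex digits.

0a

Key "yild" = 79 69 6c 64 is 4 bytes ≤ B = 5; zero-pad to 5 bytes: K' = 79 69 6c 64 00.
K' ⊕ ipad = 4f 5f 5a 52 36.
Inner input = 4f 5f 5a 52 36 ∥ 83 53 a4.
Inner hash: sum = 79+95+90+82+54+131+83+164 = 778; mod 256 = 10 → 0a.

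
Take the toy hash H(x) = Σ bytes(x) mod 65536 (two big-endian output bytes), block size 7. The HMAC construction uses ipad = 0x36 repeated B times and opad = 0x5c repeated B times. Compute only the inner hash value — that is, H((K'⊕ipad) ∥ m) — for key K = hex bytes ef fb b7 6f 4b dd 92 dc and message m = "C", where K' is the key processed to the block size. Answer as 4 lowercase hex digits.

Key hex bytes ef fb b7 6f 4b dd 92 dc is 8 bytes > B = 7, so hash it first: H(key) = 05 a6, then zero-pad to 7 bytes: K' = 05 a6 00 00 00 00 00.
K' ⊕ ipad = 33 90 36 36 36 36 36.
Inner input = 33 90 36 36 36 36 36 ∥ 43.
Inner hash: sum = 51+144+54+54+54+54+54+67 = 532 → 02 14.

0214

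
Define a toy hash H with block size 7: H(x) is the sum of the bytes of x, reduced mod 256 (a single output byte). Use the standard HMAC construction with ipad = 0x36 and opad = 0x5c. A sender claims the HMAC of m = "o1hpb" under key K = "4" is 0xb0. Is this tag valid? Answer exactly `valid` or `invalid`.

Key "4" = 34 is 1 byte ≤ B = 7; zero-pad to 7 bytes: K' = 34 00 00 00 00 00 00.
K' ⊕ ipad = 02 36 36 36 36 36 36; K' ⊕ opad = 68 5c 5c 5c 5c 5c 5c.
Inner hash: sum = 2+54+54+54+54+54+54+111+49+104+112+98 = 800; mod 256 = 32 → 20.
Outer hash (recomputed tag): sum = 104+92+92+92+92+92+92+32 = 688; mod 256 = 176 → b0.
Recomputed tag = b0; claimed = b0 → match.

valid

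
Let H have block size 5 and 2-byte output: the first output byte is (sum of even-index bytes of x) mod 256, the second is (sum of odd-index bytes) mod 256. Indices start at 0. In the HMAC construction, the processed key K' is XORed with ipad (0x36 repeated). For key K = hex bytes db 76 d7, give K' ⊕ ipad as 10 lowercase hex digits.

ed40e13636

Key hex bytes db 76 d7 is 3 bytes ≤ B = 5; zero-pad to 5 bytes: K' = db 76 d7 00 00.
XOR each byte with 0x36: db⊕36=ed, 76⊕36=40, d7⊕36=e1, 00⊕36=36, 00⊕36=36.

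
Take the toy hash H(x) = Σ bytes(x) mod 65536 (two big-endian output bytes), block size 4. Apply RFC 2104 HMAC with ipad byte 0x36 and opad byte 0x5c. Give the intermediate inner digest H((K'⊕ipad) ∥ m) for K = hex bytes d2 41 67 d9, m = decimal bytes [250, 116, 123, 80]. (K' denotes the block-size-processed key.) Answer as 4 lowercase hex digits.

04d4

Key hex bytes d2 41 67 d9 is exactly B = 4 bytes: K' = d2 41 67 d9.
K' ⊕ ipad = e4 77 51 ef.
Inner input = e4 77 51 ef ∥ fa 74 7b 50.
Inner hash: sum = 228+119+81+239+250+116+123+80 = 1236 → 04 d4.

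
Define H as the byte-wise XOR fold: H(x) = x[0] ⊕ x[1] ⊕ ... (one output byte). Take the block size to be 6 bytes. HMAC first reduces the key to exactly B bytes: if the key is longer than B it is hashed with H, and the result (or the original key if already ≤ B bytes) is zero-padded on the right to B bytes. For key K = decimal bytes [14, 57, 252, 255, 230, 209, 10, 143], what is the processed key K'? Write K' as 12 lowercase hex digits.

|K| = 8 > B = 6, so first hash the key.
H(K): XOR 0e⊕39⊕fc⊕ff⊕e6⊕d1⊕0a⊕8f = 86.
Zero-pad H(K) = 86 to 6 bytes: K' = 86 00 00 00 00 00.

860000000000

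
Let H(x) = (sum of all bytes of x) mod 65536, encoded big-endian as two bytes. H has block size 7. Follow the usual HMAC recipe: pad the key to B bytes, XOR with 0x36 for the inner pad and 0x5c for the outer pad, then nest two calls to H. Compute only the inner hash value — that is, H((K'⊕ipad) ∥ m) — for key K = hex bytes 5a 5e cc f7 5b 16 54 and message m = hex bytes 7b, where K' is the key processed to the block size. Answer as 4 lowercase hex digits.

03f9

Key hex bytes 5a 5e cc f7 5b 16 54 is exactly B = 7 bytes: K' = 5a 5e cc f7 5b 16 54.
K' ⊕ ipad = 6c 68 fa c1 6d 20 62.
Inner input = 6c 68 fa c1 6d 20 62 ∥ 7b.
Inner hash: sum = 108+104+250+193+109+32+98+123 = 1017 → 03 f9.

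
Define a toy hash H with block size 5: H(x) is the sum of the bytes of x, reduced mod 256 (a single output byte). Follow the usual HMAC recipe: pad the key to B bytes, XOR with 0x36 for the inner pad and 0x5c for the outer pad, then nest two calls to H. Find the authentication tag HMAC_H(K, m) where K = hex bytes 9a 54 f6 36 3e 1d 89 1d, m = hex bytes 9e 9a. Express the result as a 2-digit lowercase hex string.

f4

Key hex bytes 9a 54 f6 36 3e 1d 89 1d is 8 bytes > B = 5, so hash it first: H(key) = 1b, then zero-pad to 5 bytes: K' = 1b 00 00 00 00.
K' ⊕ ipad = 2d 36 36 36 36.  K' ⊕ opad = 47 5c 5c 5c 5c.
Inner input = (K'⊕ipad) ∥ m = 2d 36 36 36 36 ∥ 9e 9a.
Inner hash: sum = 45+54+54+54+54+158+154 = 573; mod 256 = 61 → 3d.
Outer input = (K'⊕opad) ∥ inner = 47 5c 5c 5c 5c ∥ 3d.
Outer hash (tag): sum = 71+92+92+92+92+61 = 500; mod 256 = 244 → f4.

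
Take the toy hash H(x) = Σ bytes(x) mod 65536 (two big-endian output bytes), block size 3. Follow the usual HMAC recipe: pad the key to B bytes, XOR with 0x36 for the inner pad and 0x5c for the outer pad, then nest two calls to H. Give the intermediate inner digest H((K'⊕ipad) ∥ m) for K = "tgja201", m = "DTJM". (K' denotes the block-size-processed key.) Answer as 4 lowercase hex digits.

01a8

Key "tgja201" = 74 67 6a 61 32 30 31 is 7 bytes > B = 3, so hash it first: H(key) = 02 39, then zero-pad to 3 bytes: K' = 02 39 00.
K' ⊕ ipad = 34 0f 36.
Inner input = 34 0f 36 ∥ 44 54 4a 4d.
Inner hash: sum = 52+15+54+68+84+74+77 = 424 → 01 a8.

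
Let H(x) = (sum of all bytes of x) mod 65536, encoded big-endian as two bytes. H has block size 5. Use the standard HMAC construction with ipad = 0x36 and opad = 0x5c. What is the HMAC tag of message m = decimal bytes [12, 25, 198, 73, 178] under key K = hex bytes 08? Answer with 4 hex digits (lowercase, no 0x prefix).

02c2

Key hex bytes 08 is 1 byte ≤ B = 5; zero-pad to 5 bytes: K' = 08 00 00 00 00.
K' ⊕ ipad = 3e 36 36 36 36.  K' ⊕ opad = 54 5c 5c 5c 5c.
Inner input = (K'⊕ipad) ∥ m = 3e 36 36 36 36 ∥ 0c 19 c6 49 b2.
Inner hash: sum = 62+54+54+54+54+12+25+198+73+178 = 764 → 02 fc.
Outer input = (K'⊕opad) ∥ inner = 54 5c 5c 5c 5c ∥ 02 fc.
Outer hash (tag): sum = 84+92+92+92+92+2+252 = 706 → 02 c2.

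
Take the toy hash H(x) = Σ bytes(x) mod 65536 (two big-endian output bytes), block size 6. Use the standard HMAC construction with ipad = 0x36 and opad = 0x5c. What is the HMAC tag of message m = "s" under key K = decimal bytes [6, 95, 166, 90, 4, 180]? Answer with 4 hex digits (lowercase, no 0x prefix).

Key decimal bytes [6, 95, 166, 90, 4, 180] = 06 5f a6 5a 04 b4 is exactly B = 6 bytes: K' = 06 5f a6 5a 04 b4.
K' ⊕ ipad = 30 69 90 6c 32 82.  K' ⊕ opad = 5a 03 fa 06 58 e8.
Inner input = (K'⊕ipad) ∥ m = 30 69 90 6c 32 82 ∥ 73.
Inner hash: sum = 48+105+144+108+50+130+115 = 700 → 02 bc.
Outer input = (K'⊕opad) ∥ inner = 5a 03 fa 06 58 e8 ∥ 02 bc.
Outer hash (tag): sum = 90+3+250+6+88+232+2+188 = 859 → 03 5b.

035b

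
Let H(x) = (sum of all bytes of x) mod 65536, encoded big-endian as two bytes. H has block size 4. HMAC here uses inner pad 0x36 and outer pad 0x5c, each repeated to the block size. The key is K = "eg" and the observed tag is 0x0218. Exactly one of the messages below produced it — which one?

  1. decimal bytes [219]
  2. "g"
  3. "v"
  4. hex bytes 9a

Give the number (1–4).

Key "eg" = 65 67 is 2 bytes ≤ B = 4; zero-pad to 4 bytes: K' = 65 67 00 00.
K' ⊕ ipad = 53 51 36 36; K' ⊕ opad = 39 3b 5c 5c.
m1: inner = H(53 51 36 36 db) = 01 eb; tag = H(39 3b 5c 5c 01 eb) = 0218 ← matches
m2: inner = H(53 51 36 36 67) = 01 77; tag = H(39 3b 5c 5c 01 77) = 01a4
m3: inner = H(53 51 36 36 76) = 01 86; tag = H(39 3b 5c 5c 01 86) = 01b3
m4: inner = H(53 51 36 36 9a) = 01 aa; tag = H(39 3b 5c 5c 01 aa) = 01d7

1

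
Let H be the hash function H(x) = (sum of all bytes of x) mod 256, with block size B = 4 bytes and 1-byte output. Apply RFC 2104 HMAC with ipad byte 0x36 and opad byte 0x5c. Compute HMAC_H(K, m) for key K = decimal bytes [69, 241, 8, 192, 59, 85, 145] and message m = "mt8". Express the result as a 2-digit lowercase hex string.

Key decimal bytes [69, 241, 8, 192, 59, 85, 145] = 45 f1 08 c0 3b 55 91 is 7 bytes > B = 4, so hash it first: H(key) = 1f, then zero-pad to 4 bytes: K' = 1f 00 00 00.
K' ⊕ ipad = 29 36 36 36.  K' ⊕ opad = 43 5c 5c 5c.
Inner input = (K'⊕ipad) ∥ m = 29 36 36 36 ∥ 6d 74 38.
Inner hash: sum = 41+54+54+54+109+116+56 = 484; mod 256 = 228 → e4.
Outer input = (K'⊕opad) ∥ inner = 43 5c 5c 5c ∥ e4.
Outer hash (tag): sum = 67+92+92+92+228 = 571; mod 256 = 59 → 3b.

3b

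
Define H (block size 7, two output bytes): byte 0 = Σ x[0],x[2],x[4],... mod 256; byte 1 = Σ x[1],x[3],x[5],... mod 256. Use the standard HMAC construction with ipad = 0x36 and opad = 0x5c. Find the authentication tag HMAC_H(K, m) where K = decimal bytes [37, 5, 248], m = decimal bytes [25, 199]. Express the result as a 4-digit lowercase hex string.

Key decimal bytes [37, 5, 248] = 25 05 f8 is 3 bytes ≤ B = 7; zero-pad to 7 bytes: K' = 25 05 f8 00 00 00 00.
K' ⊕ ipad = 13 33 ce 36 36 36 36.  K' ⊕ opad = 79 59 a4 5c 5c 5c 5c.
Inner input = (K'⊕ipad) ∥ m = 13 33 ce 36 36 36 36 ∥ 19 c7.
Inner hash: even-index sum = 532 mod 256 = 20; odd-index sum = 184 mod 256 = 184 → 14 b8.
Outer input = (K'⊕opad) ∥ inner = 79 59 a4 5c 5c 5c 5c ∥ 14 b8.
Outer hash (tag): even-index sum = 653 mod 256 = 141; odd-index sum = 293 mod 256 = 37 → 8d 25.

8d25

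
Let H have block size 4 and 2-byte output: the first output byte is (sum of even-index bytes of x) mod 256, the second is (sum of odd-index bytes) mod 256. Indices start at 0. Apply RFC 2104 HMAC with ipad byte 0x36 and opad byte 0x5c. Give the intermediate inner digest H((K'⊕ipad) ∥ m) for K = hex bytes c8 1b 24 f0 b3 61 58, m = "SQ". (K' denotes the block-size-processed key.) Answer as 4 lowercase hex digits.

4ae1

Key hex bytes c8 1b 24 f0 b3 61 58 is 7 bytes > B = 4, so hash it first: H(key) = f7 6c, then zero-pad to 4 bytes: K' = f7 6c 00 00.
K' ⊕ ipad = c1 5a 36 36.
Inner input = c1 5a 36 36 ∥ 53 51.
Inner hash: even-index sum = 330 mod 256 = 74; odd-index sum = 225 mod 256 = 225 → 4a e1.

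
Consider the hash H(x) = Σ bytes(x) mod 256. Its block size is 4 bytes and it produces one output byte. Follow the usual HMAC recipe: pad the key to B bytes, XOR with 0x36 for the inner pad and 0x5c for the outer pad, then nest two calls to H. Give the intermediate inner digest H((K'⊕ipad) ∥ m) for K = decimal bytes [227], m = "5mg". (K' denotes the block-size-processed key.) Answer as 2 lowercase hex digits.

Key decimal bytes [227] = e3 is 1 byte ≤ B = 4; zero-pad to 4 bytes: K' = e3 00 00 00.
K' ⊕ ipad = d5 36 36 36.
Inner input = d5 36 36 36 ∥ 35 6d 67.
Inner hash: sum = 213+54+54+54+53+109+103 = 640; mod 256 = 128 → 80.

80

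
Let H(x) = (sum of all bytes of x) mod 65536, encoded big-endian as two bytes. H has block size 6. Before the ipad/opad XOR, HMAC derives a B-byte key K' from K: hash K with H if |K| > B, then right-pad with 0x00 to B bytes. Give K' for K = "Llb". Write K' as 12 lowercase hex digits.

Key "Llb" = 4c 6c 62 is 3 bytes ≤ B = 6; zero-pad to 6 bytes: K' = 4c 6c 62 00 00 00.

4c6c62000000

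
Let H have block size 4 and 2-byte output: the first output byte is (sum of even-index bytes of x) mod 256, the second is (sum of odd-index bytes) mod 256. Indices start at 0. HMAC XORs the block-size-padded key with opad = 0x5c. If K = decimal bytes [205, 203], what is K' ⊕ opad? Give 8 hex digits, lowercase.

91975c5c

Key decimal bytes [205, 203] = cd cb is 2 bytes ≤ B = 4; zero-pad to 4 bytes: K' = cd cb 00 00.
XOR each byte with 0x5c: cd⊕5c=91, cb⊕5c=97, 00⊕5c=5c, 00⊕5c=5c.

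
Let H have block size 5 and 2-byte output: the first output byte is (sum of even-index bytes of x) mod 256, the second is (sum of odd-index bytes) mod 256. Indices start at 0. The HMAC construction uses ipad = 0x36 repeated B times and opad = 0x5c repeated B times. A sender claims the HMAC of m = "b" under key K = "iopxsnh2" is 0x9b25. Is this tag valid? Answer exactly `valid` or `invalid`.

invalid

Key "iopxsnh2" = 69 6f 70 78 73 6e 68 32 is 8 bytes > B = 5, so hash it first: H(key) = b4 87, then zero-pad to 5 bytes: K' = b4 87 00 00 00.
K' ⊕ ipad = 82 b1 36 36 36; K' ⊕ opad = e8 db 5c 5c 5c.
Inner hash: even-index sum = 238 mod 256 = 238; odd-index sum = 329 mod 256 = 73 → ee 49.
Outer hash (recomputed tag): even-index sum = 489 mod 256 = 233; odd-index sum = 549 mod 256 = 37 → e9 25.
Recomputed tag = e925; claimed = 9b25 → mismatch.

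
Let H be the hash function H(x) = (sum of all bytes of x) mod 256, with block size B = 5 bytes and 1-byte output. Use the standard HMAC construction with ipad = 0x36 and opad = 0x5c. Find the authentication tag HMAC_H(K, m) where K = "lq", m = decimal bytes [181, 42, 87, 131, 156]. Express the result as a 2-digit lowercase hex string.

09

Key "lq" = 6c 71 is 2 bytes ≤ B = 5; zero-pad to 5 bytes: K' = 6c 71 00 00 00.
K' ⊕ ipad = 5a 47 36 36 36.  K' ⊕ opad = 30 2d 5c 5c 5c.
Inner input = (K'⊕ipad) ∥ m = 5a 47 36 36 36 ∥ b5 2a 57 83 9c.
Inner hash: sum = 90+71+54+54+54+181+42+87+131+156 = 920; mod 256 = 152 → 98.
Outer input = (K'⊕opad) ∥ inner = 30 2d 5c 5c 5c ∥ 98.
Outer hash (tag): sum = 48+45+92+92+92+152 = 521; mod 256 = 9 → 09.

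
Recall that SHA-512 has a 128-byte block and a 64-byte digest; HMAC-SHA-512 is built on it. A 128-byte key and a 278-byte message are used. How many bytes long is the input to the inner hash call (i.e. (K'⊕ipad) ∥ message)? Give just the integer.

Key is 128 ≤ 128 bytes, zero-padded: |K'| = 128.
Inner input = (K'⊕ipad) ∥ m → 128 + 278 = 406 bytes.

406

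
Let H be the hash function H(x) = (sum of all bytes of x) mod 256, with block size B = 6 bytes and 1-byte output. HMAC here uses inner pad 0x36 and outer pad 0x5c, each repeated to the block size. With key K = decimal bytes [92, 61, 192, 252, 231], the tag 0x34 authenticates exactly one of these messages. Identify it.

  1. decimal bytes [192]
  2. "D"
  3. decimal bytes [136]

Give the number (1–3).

2

Key decimal bytes [92, 61, 192, 252, 231] = 5c 3d c0 fc e7 is 5 bytes ≤ B = 6; zero-pad to 6 bytes: K' = 5c 3d c0 fc e7 00.
K' ⊕ ipad = 6a 0b f6 ca d1 36; K' ⊕ opad = 00 61 9c a0 bb 5c.
m1: inner = H(6a 0b f6 ca d1 36 c0) = fc; tag = H(00 61 9c a0 bb 5c fc) = b0
m2: inner = H(6a 0b f6 ca d1 36 44) = 80; tag = H(00 61 9c a0 bb 5c 80) = 34 ← matches
m3: inner = H(6a 0b f6 ca d1 36 88) = c4; tag = H(00 61 9c a0 bb 5c c4) = 78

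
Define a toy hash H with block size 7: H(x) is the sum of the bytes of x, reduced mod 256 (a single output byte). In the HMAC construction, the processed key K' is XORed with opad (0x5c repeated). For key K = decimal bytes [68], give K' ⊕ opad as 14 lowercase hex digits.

185c5c5c5c5c5c

Key decimal bytes [68] = 44 is 1 byte ≤ B = 7; zero-pad to 7 bytes: K' = 44 00 00 00 00 00 00.
XOR each byte with 0x5c: 44⊕5c=18, 00⊕5c=5c, 00⊕5c=5c, 00⊕5c=5c, 00⊕5c=5c, 00⊕5c=5c, 00⊕5c=5c.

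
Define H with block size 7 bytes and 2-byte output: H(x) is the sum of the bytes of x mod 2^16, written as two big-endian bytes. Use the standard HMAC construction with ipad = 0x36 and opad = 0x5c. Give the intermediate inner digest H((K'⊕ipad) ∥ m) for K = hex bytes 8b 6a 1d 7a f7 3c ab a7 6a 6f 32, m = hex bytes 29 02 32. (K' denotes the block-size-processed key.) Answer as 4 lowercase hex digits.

Key hex bytes 8b 6a 1d 7a f7 3c ab a7 6a 6f 32 is 11 bytes > B = 7, so hash it first: H(key) = 05 1c, then zero-pad to 7 bytes: K' = 05 1c 00 00 00 00 00.
K' ⊕ ipad = 33 2a 36 36 36 36 36.
Inner input = 33 2a 36 36 36 36 36 ∥ 29 02 32.
Inner hash: sum = 51+42+54+54+54+54+54+41+2+50 = 456 → 01 c8.

01c8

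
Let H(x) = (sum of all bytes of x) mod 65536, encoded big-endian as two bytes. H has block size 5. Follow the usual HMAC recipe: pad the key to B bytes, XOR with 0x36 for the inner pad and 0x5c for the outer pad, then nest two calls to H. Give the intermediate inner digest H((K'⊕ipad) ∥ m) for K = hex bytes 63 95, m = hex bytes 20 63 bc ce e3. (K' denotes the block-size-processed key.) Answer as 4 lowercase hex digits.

Key hex bytes 63 95 is 2 bytes ≤ B = 5; zero-pad to 5 bytes: K' = 63 95 00 00 00.
K' ⊕ ipad = 55 a3 36 36 36.
Inner input = 55 a3 36 36 36 ∥ 20 63 bc ce e3.
Inner hash: sum = 85+163+54+54+54+32+99+188+206+227 = 1162 → 04 8a.

048a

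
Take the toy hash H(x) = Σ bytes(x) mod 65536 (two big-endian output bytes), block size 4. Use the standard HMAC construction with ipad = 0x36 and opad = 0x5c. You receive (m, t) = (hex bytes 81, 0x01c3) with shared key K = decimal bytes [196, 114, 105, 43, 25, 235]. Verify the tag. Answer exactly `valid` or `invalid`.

valid

Key decimal bytes [196, 114, 105, 43, 25, 235] = c4 72 69 2b 19 eb is 6 bytes > B = 4, so hash it first: H(key) = 02 ce, then zero-pad to 4 bytes: K' = 02 ce 00 00.
K' ⊕ ipad = 34 f8 36 36; K' ⊕ opad = 5e 92 5c 5c.
Inner hash: sum = 52+248+54+54+129 = 537 → 02 19.
Outer hash (recomputed tag): sum = 94+146+92+92+2+25 = 451 → 01 c3.
Recomputed tag = 01c3; claimed = 01c3 → match.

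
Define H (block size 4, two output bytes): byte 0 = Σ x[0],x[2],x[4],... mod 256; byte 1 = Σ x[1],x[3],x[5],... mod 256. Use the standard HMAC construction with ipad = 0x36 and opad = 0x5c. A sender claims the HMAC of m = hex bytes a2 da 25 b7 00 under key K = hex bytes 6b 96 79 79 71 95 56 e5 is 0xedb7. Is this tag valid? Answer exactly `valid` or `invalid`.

Key hex bytes 6b 96 79 79 71 95 56 e5 is 8 bytes > B = 4, so hash it first: H(key) = ab 89, then zero-pad to 4 bytes: K' = ab 89 00 00.
K' ⊕ ipad = 9d bf 36 36; K' ⊕ opad = f7 d5 5c 5c.
Inner hash: even-index sum = 410 mod 256 = 154; odd-index sum = 646 mod 256 = 134 → 9a 86.
Outer hash (recomputed tag): even-index sum = 493 mod 256 = 237; odd-index sum = 439 mod 256 = 183 → ed b7.
Recomputed tag = edb7; claimed = edb7 → match.

valid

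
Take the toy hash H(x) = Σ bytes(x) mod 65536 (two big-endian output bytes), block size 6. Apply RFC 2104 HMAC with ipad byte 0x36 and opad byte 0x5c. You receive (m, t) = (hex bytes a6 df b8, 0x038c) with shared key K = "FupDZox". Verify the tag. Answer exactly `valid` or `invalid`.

Key "FupDZox" = 46 75 70 44 5a 6f 78 is 7 bytes > B = 6, so hash it first: H(key) = 02 b0, then zero-pad to 6 bytes: K' = 02 b0 00 00 00 00.
K' ⊕ ipad = 34 86 36 36 36 36; K' ⊕ opad = 5e ec 5c 5c 5c 5c.
Inner hash: sum = 52+134+54+54+54+54+166+223+184 = 975 → 03 cf.
Outer hash (recomputed tag): sum = 94+236+92+92+92+92+3+207 = 908 → 03 8c.
Recomputed tag = 038c; claimed = 038c → match.

valid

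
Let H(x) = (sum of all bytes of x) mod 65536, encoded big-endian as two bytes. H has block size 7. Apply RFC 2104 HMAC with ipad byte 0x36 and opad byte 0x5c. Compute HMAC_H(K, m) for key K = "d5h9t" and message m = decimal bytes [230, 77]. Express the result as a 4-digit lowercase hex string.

Key "d5h9t" = 64 35 68 39 74 is 5 bytes ≤ B = 7; zero-pad to 7 bytes: K' = 64 35 68 39 74 00 00.
K' ⊕ ipad = 52 03 5e 0f 42 36 36.  K' ⊕ opad = 38 69 34 65 28 5c 5c.
Inner input = (K'⊕ipad) ∥ m = 52 03 5e 0f 42 36 36 ∥ e6 4d.
Inner hash: sum = 82+3+94+15+66+54+54+230+77 = 675 → 02 a3.
Outer input = (K'⊕opad) ∥ inner = 38 69 34 65 28 5c 5c ∥ 02 a3.
Outer hash (tag): sum = 56+105+52+101+40+92+92+2+163 = 703 → 02 bf.

02bf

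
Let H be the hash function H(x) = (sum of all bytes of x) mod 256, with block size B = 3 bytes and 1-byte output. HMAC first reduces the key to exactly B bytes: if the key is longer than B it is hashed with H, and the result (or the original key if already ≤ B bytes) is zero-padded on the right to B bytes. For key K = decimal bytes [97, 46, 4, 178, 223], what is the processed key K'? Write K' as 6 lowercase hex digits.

240000

|K| = 5 > B = 3, so first hash the key.
H(K): sum = 97+46+4+178+223 = 548; mod 256 = 36 → 24.
Zero-pad H(K) = 24 to 3 bytes: K' = 24 00 00.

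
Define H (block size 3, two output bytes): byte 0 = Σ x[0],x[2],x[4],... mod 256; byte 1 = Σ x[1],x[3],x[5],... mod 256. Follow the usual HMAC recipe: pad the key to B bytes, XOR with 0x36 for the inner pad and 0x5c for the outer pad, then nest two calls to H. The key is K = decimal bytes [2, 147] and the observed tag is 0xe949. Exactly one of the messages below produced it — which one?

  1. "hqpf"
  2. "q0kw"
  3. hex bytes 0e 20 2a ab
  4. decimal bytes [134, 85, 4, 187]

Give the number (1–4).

4

Key decimal bytes [2, 147] = 02 93 is 2 bytes ≤ B = 3; zero-pad to 3 bytes: K' = 02 93 00.
K' ⊕ ipad = 34 a5 36; K' ⊕ opad = 5e cf 5c.
m1: inner = H(34 a5 36 68 71 70 66) = 41 7d; tag = H(5e cf 5c 41 7d) = 3710
m2: inner = H(34 a5 36 71 30 6b 77) = 11 81; tag = H(5e cf 5c 11 81) = 3be0
m3: inner = H(34 a5 36 0e 20 2a ab) = 35 dd; tag = H(5e cf 5c 35 dd) = 9704
m4: inner = H(34 a5 36 86 55 04 bb) = 7a 2f; tag = H(5e cf 5c 7a 2f) = e949 ← matches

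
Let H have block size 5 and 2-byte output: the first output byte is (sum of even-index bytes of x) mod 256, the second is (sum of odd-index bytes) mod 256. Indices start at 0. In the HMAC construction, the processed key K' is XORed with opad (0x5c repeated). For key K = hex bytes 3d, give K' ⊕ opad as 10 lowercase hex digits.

615c5c5c5c

Key hex bytes 3d is 1 byte ≤ B = 5; zero-pad to 5 bytes: K' = 3d 00 00 00 00.
XOR each byte with 0x5c: 3d⊕5c=61, 00⊕5c=5c, 00⊕5c=5c, 00⊕5c=5c, 00⊕5c=5c.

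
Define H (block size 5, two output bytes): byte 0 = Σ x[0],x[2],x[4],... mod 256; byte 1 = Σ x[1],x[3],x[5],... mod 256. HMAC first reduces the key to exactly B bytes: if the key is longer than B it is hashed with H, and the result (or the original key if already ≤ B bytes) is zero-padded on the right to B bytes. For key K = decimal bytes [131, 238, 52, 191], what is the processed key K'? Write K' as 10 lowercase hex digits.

83ee34bf00

Key decimal bytes [131, 238, 52, 191] = 83 ee 34 bf is 4 bytes ≤ B = 5; zero-pad to 5 bytes: K' = 83 ee 34 bf 00.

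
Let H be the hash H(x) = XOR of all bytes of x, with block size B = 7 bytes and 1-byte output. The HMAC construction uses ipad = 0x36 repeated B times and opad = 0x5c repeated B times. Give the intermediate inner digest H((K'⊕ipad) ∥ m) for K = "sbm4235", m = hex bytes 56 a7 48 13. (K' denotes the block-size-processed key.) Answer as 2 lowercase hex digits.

e0

Key "sbm4235" = 73 62 6d 34 32 33 35 is exactly B = 7 bytes: K' = 73 62 6d 34 32 33 35.
K' ⊕ ipad = 45 54 5b 02 04 05 03.
Inner input = 45 54 5b 02 04 05 03 ∥ 56 a7 48 13.
Inner hash: XOR 45⊕54⊕5b⊕02⊕04⊕05⊕03⊕56⊕a7⊕48⊕13 = e0.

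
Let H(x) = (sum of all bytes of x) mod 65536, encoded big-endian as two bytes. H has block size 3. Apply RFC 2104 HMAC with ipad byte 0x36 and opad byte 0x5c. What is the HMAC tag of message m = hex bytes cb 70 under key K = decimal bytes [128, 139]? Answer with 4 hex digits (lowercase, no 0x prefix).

Key decimal bytes [128, 139] = 80 8b is 2 bytes ≤ B = 3; zero-pad to 3 bytes: K' = 80 8b 00.
K' ⊕ ipad = b6 bd 36.  K' ⊕ opad = dc d7 5c.
Inner input = (K'⊕ipad) ∥ m = b6 bd 36 ∥ cb 70.
Inner hash: sum = 182+189+54+203+112 = 740 → 02 e4.
Outer input = (K'⊕opad) ∥ inner = dc d7 5c ∥ 02 e4.
Outer hash (tag): sum = 220+215+92+2+228 = 757 → 02 f5.

02f5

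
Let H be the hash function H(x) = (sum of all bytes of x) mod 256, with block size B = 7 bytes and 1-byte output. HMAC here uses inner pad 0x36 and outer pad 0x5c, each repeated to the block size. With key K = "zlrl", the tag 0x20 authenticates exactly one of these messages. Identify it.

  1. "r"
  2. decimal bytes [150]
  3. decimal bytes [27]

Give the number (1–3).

1

Key "zlrl" = 7a 6c 72 6c is 4 bytes ≤ B = 7; zero-pad to 7 bytes: K' = 7a 6c 72 6c 00 00 00.
K' ⊕ ipad = 4c 5a 44 5a 36 36 36; K' ⊕ opad = 26 30 2e 30 5c 5c 5c.
m1: inner = H(4c 5a 44 5a 36 36 36 72) = 58; tag = H(26 30 2e 30 5c 5c 5c 58) = 20 ← matches
m2: inner = H(4c 5a 44 5a 36 36 36 96) = 7c; tag = H(26 30 2e 30 5c 5c 5c 7c) = 44
m3: inner = H(4c 5a 44 5a 36 36 36 1b) = 01; tag = H(26 30 2e 30 5c 5c 5c 01) = c9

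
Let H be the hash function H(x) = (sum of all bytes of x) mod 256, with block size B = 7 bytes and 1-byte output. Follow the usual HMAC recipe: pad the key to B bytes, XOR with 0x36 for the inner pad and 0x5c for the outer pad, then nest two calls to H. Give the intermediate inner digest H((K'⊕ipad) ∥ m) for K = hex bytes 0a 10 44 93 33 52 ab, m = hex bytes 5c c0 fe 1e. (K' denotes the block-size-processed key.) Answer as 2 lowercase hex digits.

Key hex bytes 0a 10 44 93 33 52 ab is exactly B = 7 bytes: K' = 0a 10 44 93 33 52 ab.
K' ⊕ ipad = 3c 26 72 a5 05 64 9d.
Inner input = 3c 26 72 a5 05 64 9d ∥ 5c c0 fe 1e.
Inner hash: sum = 60+38+114+165+5+100+157+92+192+254+30 = 1207; mod 256 = 183 → b7.

b7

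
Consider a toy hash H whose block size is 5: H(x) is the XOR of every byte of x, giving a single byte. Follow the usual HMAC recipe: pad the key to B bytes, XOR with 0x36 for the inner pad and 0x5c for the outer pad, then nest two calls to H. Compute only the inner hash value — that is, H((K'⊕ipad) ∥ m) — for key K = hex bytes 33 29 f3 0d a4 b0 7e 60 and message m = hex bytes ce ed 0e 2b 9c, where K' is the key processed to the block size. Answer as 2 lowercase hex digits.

Key hex bytes 33 29 f3 0d a4 b0 7e 60 is 8 bytes > B = 5, so hash it first: H(key) = ee, then zero-pad to 5 bytes: K' = ee 00 00 00 00.
K' ⊕ ipad = d8 36 36 36 36.
Inner input = d8 36 36 36 36 ∥ ce ed 0e 2b 9c.
Inner hash: XOR d8⊕36⊕36⊕36⊕36⊕ce⊕ed⊕0e⊕2b⊕9c = 42.

42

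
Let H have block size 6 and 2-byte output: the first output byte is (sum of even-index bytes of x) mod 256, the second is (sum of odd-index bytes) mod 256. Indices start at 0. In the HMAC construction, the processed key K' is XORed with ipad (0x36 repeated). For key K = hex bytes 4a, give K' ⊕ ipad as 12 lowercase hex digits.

Key hex bytes 4a is 1 byte ≤ B = 6; zero-pad to 6 bytes: K' = 4a 00 00 00 00 00.
XOR each byte with 0x36: 4a⊕36=7c, 00⊕36=36, 00⊕36=36, 00⊕36=36, 00⊕36=36, 00⊕36=36.

7c3636363636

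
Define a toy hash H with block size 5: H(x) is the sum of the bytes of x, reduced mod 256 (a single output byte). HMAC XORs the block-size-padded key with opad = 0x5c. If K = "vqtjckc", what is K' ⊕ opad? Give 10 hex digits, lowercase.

aa5c5c5c5c

Key "vqtjckc" = 76 71 74 6a 63 6b 63 is 7 bytes > B = 5, so hash it first: H(key) = f6, then zero-pad to 5 bytes: K' = f6 00 00 00 00.
XOR each byte with 0x5c: f6⊕5c=aa, 00⊕5c=5c, 00⊕5c=5c, 00⊕5c=5c, 00⊕5c=5c.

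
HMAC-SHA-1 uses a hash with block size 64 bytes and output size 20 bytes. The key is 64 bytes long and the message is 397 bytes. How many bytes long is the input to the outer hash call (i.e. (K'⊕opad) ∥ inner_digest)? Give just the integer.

84

Key is 64 ≤ 64 bytes, zero-padded: |K'| = 64.
Outer input = (K'⊕opad) ∥ H(inner) → 64 + 20 = 84 bytes.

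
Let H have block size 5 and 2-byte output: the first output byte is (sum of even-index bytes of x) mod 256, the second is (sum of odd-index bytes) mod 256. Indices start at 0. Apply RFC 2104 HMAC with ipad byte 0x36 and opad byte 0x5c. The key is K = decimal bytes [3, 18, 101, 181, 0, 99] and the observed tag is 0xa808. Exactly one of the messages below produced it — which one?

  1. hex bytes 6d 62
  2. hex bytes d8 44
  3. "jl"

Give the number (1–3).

Key decimal bytes [3, 18, 101, 181, 0, 99] = 03 12 65 b5 00 63 is 6 bytes > B = 5, so hash it first: H(key) = 68 2a, then zero-pad to 5 bytes: K' = 68 2a 00 00 00.
K' ⊕ ipad = 5e 1c 36 36 36; K' ⊕ opad = 34 76 5c 5c 5c.
m1: inner = H(5e 1c 36 36 36 6d 62) = 2c bf; tag = H(34 76 5c 5c 5c 2c bf) = abfe
m2: inner = H(5e 1c 36 36 36 d8 44) = 0e 2a; tag = H(34 76 5c 5c 5c 0e 2a) = 16e0
m3: inner = H(5e 1c 36 36 36 6a 6c) = 36 bc; tag = H(34 76 5c 5c 5c 36 bc) = a808 ← matches

3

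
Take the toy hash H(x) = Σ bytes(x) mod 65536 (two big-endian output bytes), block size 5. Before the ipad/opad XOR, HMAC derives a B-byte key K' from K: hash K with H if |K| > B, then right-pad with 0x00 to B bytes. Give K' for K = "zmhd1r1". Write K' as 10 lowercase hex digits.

0287000000

|K| = 7 > B = 5, so first hash the key.
H(K): sum = 122+109+104+100+49+114+49 = 647 → 02 87.
Zero-pad H(K) = 02 87 to 5 bytes: K' = 02 87 00 00 00.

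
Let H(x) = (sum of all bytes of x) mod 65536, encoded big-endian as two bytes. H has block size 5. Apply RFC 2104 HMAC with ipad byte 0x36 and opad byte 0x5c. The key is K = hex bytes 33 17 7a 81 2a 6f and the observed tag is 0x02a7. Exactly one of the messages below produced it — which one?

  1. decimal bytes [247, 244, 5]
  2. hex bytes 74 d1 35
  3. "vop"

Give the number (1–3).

1

Key hex bytes 33 17 7a 81 2a 6f is 6 bytes > B = 5, so hash it first: H(key) = 01 de, then zero-pad to 5 bytes: K' = 01 de 00 00 00.
K' ⊕ ipad = 37 e8 36 36 36; K' ⊕ opad = 5d 82 5c 5c 5c.
m1: inner = H(37 e8 36 36 36 f7 f4 05) = 03 b1; tag = H(5d 82 5c 5c 5c 03 b1) = 02a7 ← matches
m2: inner = H(37 e8 36 36 36 74 d1 35) = 03 3b; tag = H(5d 82 5c 5c 5c 03 3b) = 0231
m3: inner = H(37 e8 36 36 36 76 6f 70) = 03 16; tag = H(5d 82 5c 5c 5c 03 16) = 020c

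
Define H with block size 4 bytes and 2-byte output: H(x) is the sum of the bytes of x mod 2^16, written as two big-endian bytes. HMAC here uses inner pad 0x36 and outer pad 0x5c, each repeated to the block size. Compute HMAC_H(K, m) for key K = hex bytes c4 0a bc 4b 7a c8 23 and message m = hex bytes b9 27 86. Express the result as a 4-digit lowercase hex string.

0192

Key hex bytes c4 0a bc 4b 7a c8 23 is 7 bytes > B = 4, so hash it first: H(key) = 03 3a, then zero-pad to 4 bytes: K' = 03 3a 00 00.
K' ⊕ ipad = 35 0c 36 36.  K' ⊕ opad = 5f 66 5c 5c.
Inner input = (K'⊕ipad) ∥ m = 35 0c 36 36 ∥ b9 27 86.
Inner hash: sum = 53+12+54+54+185+39+134 = 531 → 02 13.
Outer input = (K'⊕opad) ∥ inner = 5f 66 5c 5c ∥ 02 13.
Outer hash (tag): sum = 95+102+92+92+2+19 = 402 → 01 92.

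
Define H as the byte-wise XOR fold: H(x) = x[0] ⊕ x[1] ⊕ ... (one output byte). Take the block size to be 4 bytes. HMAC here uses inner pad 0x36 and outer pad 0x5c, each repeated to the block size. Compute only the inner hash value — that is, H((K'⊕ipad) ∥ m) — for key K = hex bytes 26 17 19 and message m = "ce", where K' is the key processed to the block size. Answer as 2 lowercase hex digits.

Key hex bytes 26 17 19 is 3 bytes ≤ B = 4; zero-pad to 4 bytes: K' = 26 17 19 00.
K' ⊕ ipad = 10 21 2f 36.
Inner input = 10 21 2f 36 ∥ 63 65.
Inner hash: XOR 10⊕21⊕2f⊕36⊕63⊕65 = 2e.

2e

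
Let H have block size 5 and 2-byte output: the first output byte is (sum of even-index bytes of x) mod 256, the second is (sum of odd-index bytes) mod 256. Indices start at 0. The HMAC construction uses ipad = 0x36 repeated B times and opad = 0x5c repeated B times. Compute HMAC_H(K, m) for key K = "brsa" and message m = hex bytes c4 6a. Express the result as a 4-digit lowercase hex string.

28a4

Key "brsa" = 62 72 73 61 is 4 bytes ≤ B = 5; zero-pad to 5 bytes: K' = 62 72 73 61 00.
K' ⊕ ipad = 54 44 45 57 36.  K' ⊕ opad = 3e 2e 2f 3d 5c.
Inner input = (K'⊕ipad) ∥ m = 54 44 45 57 36 ∥ c4 6a.
Inner hash: even-index sum = 313 mod 256 = 57; odd-index sum = 351 mod 256 = 95 → 39 5f.
Outer input = (K'⊕opad) ∥ inner = 3e 2e 2f 3d 5c ∥ 39 5f.
Outer hash (tag): even-index sum = 296 mod 256 = 40; odd-index sum = 164 mod 256 = 164 → 28 a4.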